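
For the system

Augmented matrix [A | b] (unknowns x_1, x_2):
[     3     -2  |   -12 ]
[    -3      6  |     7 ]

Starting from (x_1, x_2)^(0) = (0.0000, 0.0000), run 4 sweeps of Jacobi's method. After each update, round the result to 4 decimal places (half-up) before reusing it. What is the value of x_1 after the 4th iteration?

-4.2963

Iteration 1:
  x_1 = (-12 - (-2)·0.0000) / (3) = -4.0000
  x_2 = (7 - (-3)·0.0000) / (6) = 1.1667
Iteration 2:
  x_1 = (-12 - (-2)·1.1667) / (3) = -3.2222
  x_2 = (7 - (-3)·-4.0000) / (6) = -0.8333
Iteration 3:
  x_1 = (-12 - (-2)·-0.8333) / (3) = -4.5555
  x_2 = (7 - (-3)·-3.2222) / (6) = -0.4444
Iteration 4:
  x_1 = (-12 - (-2)·-0.4444) / (3) = -4.2963
  x_2 = (7 - (-3)·-4.5555) / (6) = -1.1111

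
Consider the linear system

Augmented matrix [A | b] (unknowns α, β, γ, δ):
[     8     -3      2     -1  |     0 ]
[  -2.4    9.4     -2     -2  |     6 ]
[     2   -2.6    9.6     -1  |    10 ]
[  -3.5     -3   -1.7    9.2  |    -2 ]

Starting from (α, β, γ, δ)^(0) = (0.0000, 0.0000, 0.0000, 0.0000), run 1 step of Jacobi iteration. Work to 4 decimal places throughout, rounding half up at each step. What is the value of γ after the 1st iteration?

1.0417

Iteration 1:
  α = (0 - (-3)·0.0000 - (2)·0.0000 - (-1)·0.0000) / (8) = 0.0000
  β = (6 - (-2.4)·0.0000 - (-2)·0.0000 - (-2)·0.0000) / (9.4) = 0.6383
  γ = (10 - (2)·0.0000 - (-2.6)·0.0000 - (-1)·0.0000) / (9.6) = 1.0417
  δ = (-2 - (-3.5)·0.0000 - (-3)·0.0000 - (-1.7)·0.0000) / (9.2) = -0.2174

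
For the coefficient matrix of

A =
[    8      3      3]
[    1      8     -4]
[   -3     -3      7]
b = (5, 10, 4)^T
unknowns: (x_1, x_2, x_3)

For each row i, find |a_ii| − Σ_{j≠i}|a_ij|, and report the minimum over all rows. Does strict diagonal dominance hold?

1

row 1: |8| − (3+3) = 2
row 2: |8| − (1+4) = 3
row 3: |7| − (3+3) = 1
minimum over rows = 1 → strictly diagonally dominant (convergence guaranteed)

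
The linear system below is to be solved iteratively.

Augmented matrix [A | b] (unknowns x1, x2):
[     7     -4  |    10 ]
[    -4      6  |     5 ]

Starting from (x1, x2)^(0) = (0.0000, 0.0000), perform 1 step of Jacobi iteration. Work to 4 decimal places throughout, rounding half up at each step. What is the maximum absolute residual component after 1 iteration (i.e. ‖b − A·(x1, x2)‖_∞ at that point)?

5.7146

Iteration 1:
  x1 = (10 - (-4)·0.0000) / (7) = 1.4286
  x2 = (5 - (-4)·0.0000) / (6) = 0.8333
Residual b − A·x = (3.3330, 5.7146); ∞-norm = 5.7146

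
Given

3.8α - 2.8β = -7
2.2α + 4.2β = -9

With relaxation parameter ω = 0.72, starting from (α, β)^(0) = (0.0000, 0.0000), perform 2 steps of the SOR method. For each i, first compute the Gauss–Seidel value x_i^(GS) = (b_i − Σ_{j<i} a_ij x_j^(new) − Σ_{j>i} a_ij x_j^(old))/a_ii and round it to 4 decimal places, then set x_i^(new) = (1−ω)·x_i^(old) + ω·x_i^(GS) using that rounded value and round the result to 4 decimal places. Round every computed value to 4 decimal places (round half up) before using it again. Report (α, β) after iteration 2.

Iteration 1:
  α: GS value = (-7 - (-2.8)·0.0000) / (3.8) = -1.8421;  α ← (1−ω)·0.0000 + ω·-1.8421 = -1.3263
  β: GS value = (-9 - (2.2)·-1.3263) / (4.2) = -1.4481;  β ← (1−ω)·0.0000 + ω·-1.4481 = -1.0426
Iteration 2:
  α: GS value = (-7 - (-2.8)·-1.0426) / (3.8) = -2.6103;  α ← (1−ω)·-1.3263 + ω·-2.6103 = -2.2508
  β: GS value = (-9 - (2.2)·-2.2508) / (4.2) = -0.9639;  β ← (1−ω)·-1.0426 + ω·-0.9639 = -0.9859

(-2.2508, -0.9859)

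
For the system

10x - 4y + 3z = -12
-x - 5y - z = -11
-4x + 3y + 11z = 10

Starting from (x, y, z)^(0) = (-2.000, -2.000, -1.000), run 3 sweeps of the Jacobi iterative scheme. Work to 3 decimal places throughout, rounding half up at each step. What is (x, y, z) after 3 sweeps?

Iteration 1:
  x = (-12 - (-4)·-2.000 - (3)·-1.000) / (10) = -1.700
  y = (-11 - (-1)·-2.000 - (-1)·-1.000) / (-5) = 2.800
  z = (10 - (-4)·-2.000 - (3)·-2.000) / (11) = 0.727
Iteration 2:
  x = (-12 - (-4)·2.800 - (3)·0.727) / (10) = -0.298
  y = (-11 - (-1)·-1.700 - (-1)·0.727) / (-5) = 2.395
  z = (10 - (-4)·-1.700 - (3)·2.800) / (11) = -0.473
Iteration 3:
  x = (-12 - (-4)·2.395 - (3)·-0.473) / (10) = -0.100
  y = (-11 - (-1)·-0.298 - (-1)·-0.473) / (-5) = 2.354
  z = (10 - (-4)·-0.298 - (3)·2.395) / (11) = 0.148

(-0.100, 2.354, 0.148)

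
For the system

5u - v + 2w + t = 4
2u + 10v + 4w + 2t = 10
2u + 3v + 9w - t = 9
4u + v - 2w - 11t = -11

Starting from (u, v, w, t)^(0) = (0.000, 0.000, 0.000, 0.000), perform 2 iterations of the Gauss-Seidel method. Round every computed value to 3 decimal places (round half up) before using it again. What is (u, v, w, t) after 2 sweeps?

(0.497, 0.430, 0.887, 1.059)

Iteration 1:
  u = (4 - (-1)·0.000 - (2)·0.000 - (1)·0.000) / (5) = 0.800
  v = (10 - (2)·0.800 - (4)·0.000 - (2)·0.000) / (10) = 0.840
  w = (9 - (2)·0.800 - (3)·0.840 - (-1)·0.000) / (9) = 0.542
  t = (-11 - (4)·0.800 - (1)·0.840 - (-2)·0.542) / (-11) = 1.269
Iteration 2:
  u = (4 - (-1)·0.840 - (2)·0.542 - (1)·1.269) / (5) = 0.497
  v = (10 - (2)·0.497 - (4)·0.542 - (2)·1.269) / (10) = 0.430
  w = (9 - (2)·0.497 - (3)·0.430 - (-1)·1.269) / (9) = 0.887
  t = (-11 - (4)·0.497 - (1)·0.430 - (-2)·0.887) / (-11) = 1.059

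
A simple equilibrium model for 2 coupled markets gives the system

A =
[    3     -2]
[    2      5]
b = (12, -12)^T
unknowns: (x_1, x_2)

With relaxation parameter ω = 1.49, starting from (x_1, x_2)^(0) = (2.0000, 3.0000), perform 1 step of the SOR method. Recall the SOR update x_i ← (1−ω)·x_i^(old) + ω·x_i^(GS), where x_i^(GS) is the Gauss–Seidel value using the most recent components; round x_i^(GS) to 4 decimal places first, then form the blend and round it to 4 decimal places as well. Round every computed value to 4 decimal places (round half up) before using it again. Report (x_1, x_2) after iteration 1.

(7.9600, -9.7902)

Iteration 1:
  x_1: GS value = (12 - (-2)·3.0000) / (3) = 6.0000;  x_1 ← (1−ω)·2.0000 + ω·6.0000 = 7.9600
  x_2: GS value = (-12 - (2)·7.9600) / (5) = -5.5840;  x_2 ← (1−ω)·3.0000 + ω·-5.5840 = -9.7902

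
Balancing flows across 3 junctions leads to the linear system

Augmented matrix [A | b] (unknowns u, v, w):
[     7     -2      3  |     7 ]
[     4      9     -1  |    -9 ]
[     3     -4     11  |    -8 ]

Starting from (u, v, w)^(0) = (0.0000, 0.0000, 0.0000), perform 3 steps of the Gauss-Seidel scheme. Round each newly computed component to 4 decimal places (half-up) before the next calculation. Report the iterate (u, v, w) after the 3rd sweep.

(1.2332, -1.7360, -1.6949)

Iteration 1:
  u = (7 - (-2)·0.0000 - (3)·0.0000) / (7) = 1.0000
  v = (-9 - (4)·1.0000 - (-1)·0.0000) / (9) = -1.4444
  w = (-8 - (3)·1.0000 - (-4)·-1.4444) / (11) = -1.5252
Iteration 2:
  u = (7 - (-2)·-1.4444 - (3)·-1.5252) / (7) = 1.2410
  v = (-9 - (4)·1.2410 - (-1)·-1.5252) / (9) = -1.7210
  w = (-8 - (3)·1.2410 - (-4)·-1.7210) / (11) = -1.6915
Iteration 3:
  u = (7 - (-2)·-1.7210 - (3)·-1.6915) / (7) = 1.2332
  v = (-9 - (4)·1.2332 - (-1)·-1.6915) / (9) = -1.7360
  w = (-8 - (3)·1.2332 - (-4)·-1.7360) / (11) = -1.6949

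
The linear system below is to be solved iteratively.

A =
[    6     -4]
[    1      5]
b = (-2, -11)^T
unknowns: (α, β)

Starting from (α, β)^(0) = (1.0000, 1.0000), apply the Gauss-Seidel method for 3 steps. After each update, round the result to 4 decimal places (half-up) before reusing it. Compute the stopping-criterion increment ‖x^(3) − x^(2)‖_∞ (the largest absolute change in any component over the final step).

0.2904

Iteration 1:
  α = (-2 - (-4)·1.0000) / (6) = 0.3333
  β = (-11 - (1)·0.3333) / (5) = -2.2667
Iteration 2:
  α = (-2 - (-4)·-2.2667) / (6) = -1.8445
  β = (-11 - (1)·-1.8445) / (5) = -1.8311
Iteration 3:
  α = (-2 - (-4)·-1.8311) / (6) = -1.5541
  β = (-11 - (1)·-1.5541) / (5) = -1.8892
Change: (0.2904, -0.0581) → max |·| = 0.2904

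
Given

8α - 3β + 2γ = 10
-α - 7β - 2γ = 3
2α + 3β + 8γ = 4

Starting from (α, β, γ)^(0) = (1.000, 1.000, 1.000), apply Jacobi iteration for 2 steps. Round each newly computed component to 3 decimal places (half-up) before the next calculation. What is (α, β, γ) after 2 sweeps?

Iteration 1:
  α = (10 - (-3)·1.000 - (2)·1.000) / (8) = 1.375
  β = (3 - (-1)·1.000 - (-2)·1.000) / (-7) = -0.857
  γ = (4 - (2)·1.000 - (3)·1.000) / (8) = -0.125
Iteration 2:
  α = (10 - (-3)·-0.857 - (2)·-0.125) / (8) = 0.960
  β = (3 - (-1)·1.375 - (-2)·-0.125) / (-7) = -0.589
  γ = (4 - (2)·1.375 - (3)·-0.857) / (8) = 0.478

(0.960, -0.589, 0.478)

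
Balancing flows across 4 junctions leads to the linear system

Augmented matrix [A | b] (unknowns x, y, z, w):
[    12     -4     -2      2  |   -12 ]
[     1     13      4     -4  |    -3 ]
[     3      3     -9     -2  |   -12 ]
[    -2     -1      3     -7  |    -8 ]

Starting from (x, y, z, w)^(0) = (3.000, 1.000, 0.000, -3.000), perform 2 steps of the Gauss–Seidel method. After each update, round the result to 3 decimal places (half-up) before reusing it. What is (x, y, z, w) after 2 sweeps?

Iteration 1:
  x = (-12 - (-4)·1.000 - (-2)·0.000 - (2)·-3.000) / (12) = -0.167
  y = (-3 - (1)·-0.167 - (4)·0.000 - (-4)·-3.000) / (13) = -1.141
  z = (-12 - (3)·-0.167 - (3)·-1.141 - (-2)·-3.000) / (-9) = 1.564
  w = (-8 - (-2)·-0.167 - (-1)·-1.141 - (3)·1.564) / (-7) = 2.024
Iteration 2:
  x = (-12 - (-4)·-1.141 - (-2)·1.564 - (2)·2.024) / (12) = -1.457
  y = (-3 - (1)·-1.457 - (4)·1.564 - (-4)·2.024) / (13) = 0.023
  z = (-12 - (3)·-1.457 - (3)·0.023 - (-2)·2.024) / (-9) = 0.406
  w = (-8 - (-2)·-1.457 - (-1)·0.023 - (3)·0.406) / (-7) = 1.730

(-1.457, 0.023, 0.406, 1.730)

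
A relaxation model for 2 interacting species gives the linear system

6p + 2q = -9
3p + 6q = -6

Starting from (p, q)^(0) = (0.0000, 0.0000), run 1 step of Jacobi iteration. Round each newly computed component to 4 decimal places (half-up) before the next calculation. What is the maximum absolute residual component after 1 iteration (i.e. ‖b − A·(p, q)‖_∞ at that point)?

Iteration 1:
  p = (-9 - (2)·0.0000) / (6) = -1.5000
  q = (-6 - (3)·0.0000) / (6) = -1.0000
Residual b − A·x = (2.0000, 4.5000); ∞-norm = 4.5000

4.5000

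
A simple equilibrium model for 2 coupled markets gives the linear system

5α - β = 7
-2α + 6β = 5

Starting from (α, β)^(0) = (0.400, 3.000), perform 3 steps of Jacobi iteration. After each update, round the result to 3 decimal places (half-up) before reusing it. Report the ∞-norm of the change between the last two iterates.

Iteration 1:
  α = (7 - (-1)·3.000) / (5) = 2.000
  β = (5 - (-2)·0.400) / (6) = 0.967
Iteration 2:
  α = (7 - (-1)·0.967) / (5) = 1.593
  β = (5 - (-2)·2.000) / (6) = 1.500
Iteration 3:
  α = (7 - (-1)·1.500) / (5) = 1.700
  β = (5 - (-2)·1.593) / (6) = 1.364
Change: (0.107, -0.136) → max |·| = 0.136

0.136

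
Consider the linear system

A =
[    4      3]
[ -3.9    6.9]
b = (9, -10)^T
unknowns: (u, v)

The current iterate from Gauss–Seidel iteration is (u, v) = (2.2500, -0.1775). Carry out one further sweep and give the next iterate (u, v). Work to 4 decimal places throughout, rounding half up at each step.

(2.3831, -0.1023)

One sweep:
  u = (9 - (3)·-0.1775) / (4) = 2.3831
  v = (-10 - (-3.9)·2.3831) / (6.9) = -0.1023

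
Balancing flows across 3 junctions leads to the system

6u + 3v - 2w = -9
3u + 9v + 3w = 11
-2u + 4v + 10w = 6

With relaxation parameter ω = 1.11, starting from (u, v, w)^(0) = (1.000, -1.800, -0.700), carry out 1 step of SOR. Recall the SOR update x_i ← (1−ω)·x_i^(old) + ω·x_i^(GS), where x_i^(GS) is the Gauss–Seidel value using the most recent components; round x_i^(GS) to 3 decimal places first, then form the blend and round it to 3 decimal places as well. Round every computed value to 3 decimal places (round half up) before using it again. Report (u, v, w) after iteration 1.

(-1.035, 2.197, -0.462)

Iteration 1:
  u: GS value = (-9 - (3)·-1.800 - (-2)·-0.700) / (6) = -0.833;  u ← (1−ω)·1.000 + ω·-0.833 = -1.035
  v: GS value = (11 - (3)·-1.035 - (3)·-0.700) / (9) = 1.801;  v ← (1−ω)·-1.800 + ω·1.801 = 2.197
  w: GS value = (6 - (-2)·-1.035 - (4)·2.197) / (10) = -0.486;  w ← (1−ω)·-0.700 + ω·-0.486 = -0.462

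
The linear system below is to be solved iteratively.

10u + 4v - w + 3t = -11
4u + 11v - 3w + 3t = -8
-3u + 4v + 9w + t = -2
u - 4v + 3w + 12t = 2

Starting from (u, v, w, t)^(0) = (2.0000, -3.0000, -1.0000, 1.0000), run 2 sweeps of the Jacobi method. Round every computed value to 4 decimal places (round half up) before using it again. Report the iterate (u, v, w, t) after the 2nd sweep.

Iteration 1:
  u = (-11 - (4)·-3.0000 - (-1)·-1.0000 - (3)·1.0000) / (10) = -0.3000
  v = (-8 - (4)·2.0000 - (-3)·-1.0000 - (3)·1.0000) / (11) = -2.0000
  w = (-2 - (-3)·2.0000 - (4)·-3.0000 - (1)·1.0000) / (9) = 1.6667
  t = (2 - (1)·2.0000 - (-4)·-3.0000 - (3)·-1.0000) / (12) = -0.7500
Iteration 2:
  u = (-11 - (4)·-2.0000 - (-1)·1.6667 - (3)·-0.7500) / (10) = 0.0917
  v = (-8 - (4)·-0.3000 - (-3)·1.6667 - (3)·-0.7500) / (11) = 0.0409
  w = (-2 - (-3)·-0.3000 - (4)·-2.0000 - (1)·-0.7500) / (9) = 0.6500
  t = (2 - (1)·-0.3000 - (-4)·-2.0000 - (3)·1.6667) / (12) = -0.8917

(0.0917, 0.0409, 0.6500, -0.8917)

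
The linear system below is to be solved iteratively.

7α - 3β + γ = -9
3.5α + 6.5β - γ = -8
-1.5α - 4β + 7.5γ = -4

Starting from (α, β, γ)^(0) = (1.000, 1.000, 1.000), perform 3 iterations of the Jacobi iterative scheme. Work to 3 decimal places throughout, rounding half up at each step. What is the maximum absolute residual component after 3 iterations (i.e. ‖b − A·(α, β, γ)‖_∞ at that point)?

Iteration 1:
  α = (-9 - (-3)·1.000 - (1)·1.000) / (7) = -1.000
  β = (-8 - (3.5)·1.000 - (-1)·1.000) / (6.5) = -1.615
  γ = (-4 - (-1.5)·1.000 - (-4)·1.000) / (7.5) = 0.200
Iteration 2:
  α = (-9 - (-3)·-1.615 - (1)·0.200) / (7) = -2.006
  β = (-8 - (3.5)·-1.000 - (-1)·0.200) / (6.5) = -0.662
  γ = (-4 - (-1.5)·-1.000 - (-4)·-1.615) / (7.5) = -1.595
Iteration 3:
  α = (-9 - (-3)·-0.662 - (1)·-1.595) / (7) = -1.342
  β = (-8 - (3.5)·-2.006 - (-1)·-1.595) / (6.5) = -0.396
  γ = (-4 - (-1.5)·-2.006 - (-4)·-0.662) / (7.5) = -1.288
Residual b − A·x = (0.494, -2.017, 2.063); ∞-norm = 2.063

2.063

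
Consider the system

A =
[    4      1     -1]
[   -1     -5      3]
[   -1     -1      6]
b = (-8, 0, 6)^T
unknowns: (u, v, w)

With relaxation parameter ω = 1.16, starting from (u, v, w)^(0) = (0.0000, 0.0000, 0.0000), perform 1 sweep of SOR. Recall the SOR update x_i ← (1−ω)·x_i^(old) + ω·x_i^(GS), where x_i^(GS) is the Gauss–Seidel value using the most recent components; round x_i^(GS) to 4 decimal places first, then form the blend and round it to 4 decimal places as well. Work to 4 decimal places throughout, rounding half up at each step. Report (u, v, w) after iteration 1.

(-2.3200, 0.5382, 0.8155)

Iteration 1:
  u: GS value = (-8 - (1)·0.0000 - (-1)·0.0000) / (4) = -2.0000;  u ← (1−ω)·0.0000 + ω·-2.0000 = -2.3200
  v: GS value = (0 - (-1)·-2.3200 - (3)·0.0000) / (-5) = 0.4640;  v ← (1−ω)·0.0000 + ω·0.4640 = 0.5382
  w: GS value = (6 - (-1)·-2.3200 - (-1)·0.5382) / (6) = 0.7030;  w ← (1−ω)·0.0000 + ω·0.7030 = 0.8155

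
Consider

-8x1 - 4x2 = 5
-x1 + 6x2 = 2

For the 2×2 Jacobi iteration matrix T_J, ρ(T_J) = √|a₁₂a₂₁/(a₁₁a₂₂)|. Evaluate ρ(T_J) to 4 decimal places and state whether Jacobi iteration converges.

a₁₂a₂₁/(a₁₁a₂₂) = (-4)·(-1) / ((-8)·(6)) = -0.083333
ρ = √|-0.083333| = √0.083333 = 0.2887
ρ < 1, so Jacobi converges

0.2887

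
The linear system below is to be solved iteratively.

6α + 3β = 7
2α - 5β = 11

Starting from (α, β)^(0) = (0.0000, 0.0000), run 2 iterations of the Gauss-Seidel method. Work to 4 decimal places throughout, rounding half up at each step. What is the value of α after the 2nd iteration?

2.0333

Iteration 1:
  α = (7 - (3)·0.0000) / (6) = 1.1667
  β = (11 - (2)·1.1667) / (-5) = -1.7333
Iteration 2:
  α = (7 - (3)·-1.7333) / (6) = 2.0333
  β = (11 - (2)·2.0333) / (-5) = -1.3867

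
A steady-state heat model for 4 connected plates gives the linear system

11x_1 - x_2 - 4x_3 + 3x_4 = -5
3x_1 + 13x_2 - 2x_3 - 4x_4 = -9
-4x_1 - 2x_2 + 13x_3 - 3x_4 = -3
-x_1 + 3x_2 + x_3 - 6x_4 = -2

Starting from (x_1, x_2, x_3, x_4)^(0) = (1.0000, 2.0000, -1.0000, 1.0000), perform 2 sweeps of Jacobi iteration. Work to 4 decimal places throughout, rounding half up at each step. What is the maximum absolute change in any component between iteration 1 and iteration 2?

1.0135

Iteration 1:
  x_1 = (-5 - (-1)·2.0000 - (-4)·-1.0000 - (3)·1.0000) / (11) = -0.9091
  x_2 = (-9 - (3)·1.0000 - (-2)·-1.0000 - (-4)·1.0000) / (13) = -0.7692
  x_3 = (-3 - (-4)·1.0000 - (-2)·2.0000 - (-3)·1.0000) / (13) = 0.6154
  x_4 = (-2 - (-1)·1.0000 - (3)·2.0000 - (1)·-1.0000) / (-6) = 1.0000
Iteration 2:
  x_1 = (-5 - (-1)·-0.7692 - (-4)·0.6154 - (3)·1.0000) / (11) = -0.5734
  x_2 = (-9 - (3)·-0.9091 - (-2)·0.6154 - (-4)·1.0000) / (13) = -0.0801
  x_3 = (-3 - (-4)·-0.9091 - (-2)·-0.7692 - (-3)·1.0000) / (13) = -0.3981
  x_4 = (-2 - (-1)·-0.9091 - (3)·-0.7692 - (1)·0.6154) / (-6) = 0.2028
Change: (0.3357, 0.6891, -1.0135, -0.7972) → max |·| = 1.0135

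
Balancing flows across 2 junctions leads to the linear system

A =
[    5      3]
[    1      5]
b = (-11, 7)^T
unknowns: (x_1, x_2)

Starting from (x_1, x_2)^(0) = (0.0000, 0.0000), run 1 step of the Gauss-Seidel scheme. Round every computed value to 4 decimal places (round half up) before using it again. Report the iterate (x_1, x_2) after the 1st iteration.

Iteration 1:
  x_1 = (-11 - (3)·0.0000) / (5) = -2.2000
  x_2 = (7 - (1)·-2.2000) / (5) = 1.8400

(-2.2000, 1.8400)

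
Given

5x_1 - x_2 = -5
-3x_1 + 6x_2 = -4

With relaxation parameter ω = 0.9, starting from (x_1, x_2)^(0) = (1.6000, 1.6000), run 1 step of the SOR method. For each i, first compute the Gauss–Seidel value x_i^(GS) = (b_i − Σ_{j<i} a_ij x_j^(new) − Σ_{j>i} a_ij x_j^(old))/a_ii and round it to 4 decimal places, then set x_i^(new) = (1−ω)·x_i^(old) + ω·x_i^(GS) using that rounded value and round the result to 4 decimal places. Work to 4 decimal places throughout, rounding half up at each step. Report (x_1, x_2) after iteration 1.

Iteration 1:
  x_1: GS value = (-5 - (-1)·1.6000) / (5) = -0.6800;  x_1 ← (1−ω)·1.6000 + ω·-0.6800 = -0.4520
  x_2: GS value = (-4 - (-3)·-0.4520) / (6) = -0.8927;  x_2 ← (1−ω)·1.6000 + ω·-0.8927 = -0.6434

(-0.4520, -0.6434)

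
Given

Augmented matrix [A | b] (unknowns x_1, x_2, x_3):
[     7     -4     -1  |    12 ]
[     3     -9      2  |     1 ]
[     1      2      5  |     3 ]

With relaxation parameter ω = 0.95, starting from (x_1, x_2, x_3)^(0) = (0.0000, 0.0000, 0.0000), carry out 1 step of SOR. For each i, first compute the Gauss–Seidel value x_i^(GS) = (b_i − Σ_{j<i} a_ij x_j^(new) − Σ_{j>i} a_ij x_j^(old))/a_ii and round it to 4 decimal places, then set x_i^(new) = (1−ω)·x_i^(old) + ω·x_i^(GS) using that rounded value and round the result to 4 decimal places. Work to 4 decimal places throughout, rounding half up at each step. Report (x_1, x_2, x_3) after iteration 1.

Iteration 1:
  x_1: GS value = (12 - (-4)·0.0000 - (-1)·0.0000) / (7) = 1.7143;  x_1 ← (1−ω)·0.0000 + ω·1.7143 = 1.6286
  x_2: GS value = (1 - (3)·1.6286 - (2)·0.0000) / (-9) = 0.4318;  x_2 ← (1−ω)·0.0000 + ω·0.4318 = 0.4102
  x_3: GS value = (3 - (1)·1.6286 - (2)·0.4102) / (5) = 0.1102;  x_3 ← (1−ω)·0.0000 + ω·0.1102 = 0.1047

(1.6286, 0.4102, 0.1047)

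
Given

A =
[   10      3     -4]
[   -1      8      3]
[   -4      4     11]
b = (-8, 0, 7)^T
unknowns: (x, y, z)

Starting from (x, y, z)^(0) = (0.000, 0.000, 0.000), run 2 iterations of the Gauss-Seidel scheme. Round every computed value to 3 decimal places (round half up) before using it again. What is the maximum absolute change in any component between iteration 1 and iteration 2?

Iteration 1:
  x = (-8 - (3)·0.000 - (-4)·0.000) / (10) = -0.800
  y = (0 - (-1)·-0.800 - (3)·0.000) / (8) = -0.100
  z = (7 - (-4)·-0.800 - (4)·-0.100) / (11) = 0.382
Iteration 2:
  x = (-8 - (3)·-0.100 - (-4)·0.382) / (10) = -0.617
  y = (0 - (-1)·-0.617 - (3)·0.382) / (8) = -0.220
  z = (7 - (-4)·-0.617 - (4)·-0.220) / (11) = 0.492
Change: (0.183, -0.120, 0.110) → max |·| = 0.183

0.183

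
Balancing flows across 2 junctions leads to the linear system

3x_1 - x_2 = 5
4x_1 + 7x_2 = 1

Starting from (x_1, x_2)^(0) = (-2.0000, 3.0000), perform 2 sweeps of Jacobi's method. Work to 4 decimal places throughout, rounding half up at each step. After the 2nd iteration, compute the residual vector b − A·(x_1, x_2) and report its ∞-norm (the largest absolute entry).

2.6666

Iteration 1:
  x_1 = (5 - (-1)·3.0000) / (3) = 2.6667
  x_2 = (1 - (4)·-2.0000) / (7) = 1.2857
Iteration 2:
  x_1 = (5 - (-1)·1.2857) / (3) = 2.0952
  x_2 = (1 - (4)·2.6667) / (7) = -1.3810
Residual b − A·x = (-2.6666, 2.2862); ∞-norm = 2.6666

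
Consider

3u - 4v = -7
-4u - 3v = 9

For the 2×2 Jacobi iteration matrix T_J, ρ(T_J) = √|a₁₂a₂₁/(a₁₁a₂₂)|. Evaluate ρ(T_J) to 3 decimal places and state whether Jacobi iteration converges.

1.333

a₁₂a₂₁/(a₁₁a₂₂) = (-4)·(-4) / ((3)·(-3)) = -1.777778
ρ = √|-1.777778| = √1.777778 = 1.333
ρ > 1, so Jacobi diverges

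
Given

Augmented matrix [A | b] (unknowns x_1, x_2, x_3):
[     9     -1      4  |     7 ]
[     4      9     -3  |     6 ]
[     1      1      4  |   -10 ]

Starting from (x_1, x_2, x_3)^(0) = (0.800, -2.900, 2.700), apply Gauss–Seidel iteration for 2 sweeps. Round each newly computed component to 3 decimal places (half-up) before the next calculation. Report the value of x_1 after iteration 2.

2.228

Iteration 1:
  x_1 = (7 - (-1)·-2.900 - (4)·2.700) / (9) = -0.744
  x_2 = (6 - (4)·-0.744 - (-3)·2.700) / (9) = 1.897
  x_3 = (-10 - (1)·-0.744 - (1)·1.897) / (4) = -2.788
Iteration 2:
  x_1 = (7 - (-1)·1.897 - (4)·-2.788) / (9) = 2.228
  x_2 = (6 - (4)·2.228 - (-3)·-2.788) / (9) = -1.253
  x_3 = (-10 - (1)·2.228 - (1)·-1.253) / (4) = -2.744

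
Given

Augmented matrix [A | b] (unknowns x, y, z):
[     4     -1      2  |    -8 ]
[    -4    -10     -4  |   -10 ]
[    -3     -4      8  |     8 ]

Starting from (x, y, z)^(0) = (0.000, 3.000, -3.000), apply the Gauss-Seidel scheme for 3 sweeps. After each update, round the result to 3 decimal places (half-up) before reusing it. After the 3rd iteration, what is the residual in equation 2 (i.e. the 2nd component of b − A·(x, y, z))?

Iteration 1:
  x = (-8 - (-1)·3.000 - (2)·-3.000) / (4) = 0.250
  y = (-10 - (-4)·0.250 - (-4)·-3.000) / (-10) = 2.100
  z = (8 - (-3)·0.250 - (-4)·2.100) / (8) = 2.144
Iteration 2:
  x = (-8 - (-1)·2.100 - (2)·2.144) / (4) = -2.547
  y = (-10 - (-4)·-2.547 - (-4)·2.144) / (-10) = 1.161
  z = (8 - (-3)·-2.547 - (-4)·1.161) / (8) = 0.625
Iteration 3:
  x = (-8 - (-1)·1.161 - (2)·0.625) / (4) = -2.022
  y = (-10 - (-4)·-2.022 - (-4)·0.625) / (-10) = 1.559
  z = (8 - (-3)·-2.022 - (-4)·1.559) / (8) = 1.021
Residual b − A·x = (-0.395, 1.586, 0.002)

1.586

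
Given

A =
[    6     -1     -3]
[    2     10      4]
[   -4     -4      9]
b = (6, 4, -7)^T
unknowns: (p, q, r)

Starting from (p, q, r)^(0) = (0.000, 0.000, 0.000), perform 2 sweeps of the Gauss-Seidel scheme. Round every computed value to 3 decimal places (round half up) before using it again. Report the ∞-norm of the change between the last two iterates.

0.115

Iteration 1:
  p = (6 - (-1)·0.000 - (-3)·0.000) / (6) = 1.000
  q = (4 - (2)·1.000 - (4)·0.000) / (10) = 0.200
  r = (-7 - (-4)·1.000 - (-4)·0.200) / (9) = -0.244
Iteration 2:
  p = (6 - (-1)·0.200 - (-3)·-0.244) / (6) = 0.911
  q = (4 - (2)·0.911 - (4)·-0.244) / (10) = 0.315
  r = (-7 - (-4)·0.911 - (-4)·0.315) / (9) = -0.233
Change: (-0.089, 0.115, 0.011) → max |·| = 0.115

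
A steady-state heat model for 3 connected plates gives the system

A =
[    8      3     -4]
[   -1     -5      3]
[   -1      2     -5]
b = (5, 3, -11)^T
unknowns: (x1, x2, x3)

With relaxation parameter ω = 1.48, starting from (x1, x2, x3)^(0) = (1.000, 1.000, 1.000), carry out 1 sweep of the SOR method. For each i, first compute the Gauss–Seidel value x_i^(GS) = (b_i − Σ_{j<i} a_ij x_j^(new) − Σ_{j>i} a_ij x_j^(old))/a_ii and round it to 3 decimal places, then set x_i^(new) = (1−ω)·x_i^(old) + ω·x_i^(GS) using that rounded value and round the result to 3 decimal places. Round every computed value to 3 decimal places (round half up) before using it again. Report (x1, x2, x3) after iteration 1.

(0.630, -0.666, 2.196)

Iteration 1:
  x1: GS value = (5 - (3)·1.000 - (-4)·1.000) / (8) = 0.750;  x1 ← (1−ω)·1.000 + ω·0.750 = 0.630
  x2: GS value = (3 - (-1)·0.630 - (3)·1.000) / (-5) = -0.126;  x2 ← (1−ω)·1.000 + ω·-0.126 = -0.666
  x3: GS value = (-11 - (-1)·0.630 - (2)·-0.666) / (-5) = 1.808;  x3 ← (1−ω)·1.000 + ω·1.808 = 2.196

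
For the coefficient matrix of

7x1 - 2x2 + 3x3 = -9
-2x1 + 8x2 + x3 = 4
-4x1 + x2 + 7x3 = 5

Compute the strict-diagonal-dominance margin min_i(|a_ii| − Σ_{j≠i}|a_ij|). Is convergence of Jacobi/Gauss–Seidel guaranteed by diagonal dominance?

row 1: |7| − (2+3) = 2
row 2: |8| − (2+1) = 5
row 3: |7| − (4+1) = 2
minimum over rows = 2 → strictly diagonally dominant (convergence guaranteed)

2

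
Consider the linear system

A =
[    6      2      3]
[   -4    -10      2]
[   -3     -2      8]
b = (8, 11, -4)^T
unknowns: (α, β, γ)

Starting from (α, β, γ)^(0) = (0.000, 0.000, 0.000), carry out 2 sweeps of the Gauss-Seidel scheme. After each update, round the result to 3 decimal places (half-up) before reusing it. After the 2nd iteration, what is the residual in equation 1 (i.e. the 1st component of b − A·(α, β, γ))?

0.205

Iteration 1:
  α = (8 - (2)·0.000 - (3)·0.000) / (6) = 1.333
  β = (11 - (-4)·1.333 - (2)·0.000) / (-10) = -1.633
  γ = (-4 - (-3)·1.333 - (-2)·-1.633) / (8) = -0.408
Iteration 2:
  α = (8 - (2)·-1.633 - (3)·-0.408) / (6) = 2.082
  β = (11 - (-4)·2.082 - (2)·-0.408) / (-10) = -2.014
  γ = (-4 - (-3)·2.082 - (-2)·-2.014) / (8) = -0.223
Residual b − A·x = (0.205, -0.366, 0.002)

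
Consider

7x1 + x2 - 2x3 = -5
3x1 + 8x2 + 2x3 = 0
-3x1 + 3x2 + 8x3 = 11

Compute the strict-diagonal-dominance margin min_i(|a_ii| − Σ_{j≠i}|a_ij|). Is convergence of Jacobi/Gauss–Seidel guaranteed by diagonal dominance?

2

row 1: |7| − (1+2) = 4
row 2: |8| − (3+2) = 3
row 3: |8| − (3+3) = 2
minimum over rows = 2 → strictly diagonally dominant (convergence guaranteed)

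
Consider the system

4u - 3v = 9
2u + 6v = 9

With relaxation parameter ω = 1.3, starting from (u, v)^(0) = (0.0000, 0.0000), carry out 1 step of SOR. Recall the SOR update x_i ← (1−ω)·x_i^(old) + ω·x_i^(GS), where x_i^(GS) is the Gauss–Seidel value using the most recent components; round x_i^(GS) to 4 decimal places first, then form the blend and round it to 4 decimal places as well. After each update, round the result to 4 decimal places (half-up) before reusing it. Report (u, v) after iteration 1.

(2.9250, 0.6825)

Iteration 1:
  u: GS value = (9 - (-3)·0.0000) / (4) = 2.2500;  u ← (1−ω)·0.0000 + ω·2.2500 = 2.9250
  v: GS value = (9 - (2)·2.9250) / (6) = 0.5250;  v ← (1−ω)·0.0000 + ω·0.5250 = 0.6825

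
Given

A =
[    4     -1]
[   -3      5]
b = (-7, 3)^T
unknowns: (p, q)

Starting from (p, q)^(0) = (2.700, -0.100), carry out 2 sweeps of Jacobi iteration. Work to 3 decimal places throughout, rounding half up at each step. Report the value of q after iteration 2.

Iteration 1:
  p = (-7 - (-1)·-0.100) / (4) = -1.775
  q = (3 - (-3)·2.700) / (5) = 2.220
Iteration 2:
  p = (-7 - (-1)·2.220) / (4) = -1.195
  q = (3 - (-3)·-1.775) / (5) = -0.465

-0.465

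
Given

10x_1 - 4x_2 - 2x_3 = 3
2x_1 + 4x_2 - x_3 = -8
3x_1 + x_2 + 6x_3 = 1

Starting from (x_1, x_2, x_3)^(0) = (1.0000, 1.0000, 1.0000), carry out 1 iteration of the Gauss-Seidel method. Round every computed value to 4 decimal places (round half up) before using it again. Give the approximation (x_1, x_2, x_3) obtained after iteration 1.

(0.9000, -2.2000, 0.0833)

Iteration 1:
  x_1 = (3 - (-4)·1.0000 - (-2)·1.0000) / (10) = 0.9000
  x_2 = (-8 - (2)·0.9000 - (-1)·1.0000) / (4) = -2.2000
  x_3 = (1 - (3)·0.9000 - (1)·-2.2000) / (6) = 0.0833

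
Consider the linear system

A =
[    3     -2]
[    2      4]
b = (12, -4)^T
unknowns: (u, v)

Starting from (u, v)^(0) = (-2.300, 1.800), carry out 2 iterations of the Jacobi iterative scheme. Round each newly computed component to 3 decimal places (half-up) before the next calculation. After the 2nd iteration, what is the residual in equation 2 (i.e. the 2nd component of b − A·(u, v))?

Iteration 1:
  u = (12 - (-2)·1.800) / (3) = 5.200
  v = (-4 - (2)·-2.300) / (4) = 0.150
Iteration 2:
  u = (12 - (-2)·0.150) / (3) = 4.100
  v = (-4 - (2)·5.200) / (4) = -3.600
Residual b − A·x = (-7.500, 2.200)

2.200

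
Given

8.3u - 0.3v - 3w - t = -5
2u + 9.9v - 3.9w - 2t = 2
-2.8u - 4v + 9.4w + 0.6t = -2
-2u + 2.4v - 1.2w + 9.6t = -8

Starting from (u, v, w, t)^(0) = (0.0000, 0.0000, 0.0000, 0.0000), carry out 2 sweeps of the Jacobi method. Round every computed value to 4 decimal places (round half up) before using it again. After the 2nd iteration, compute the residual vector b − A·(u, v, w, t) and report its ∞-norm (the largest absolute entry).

0.8760

Iteration 1:
  u = (-5 - (-0.3)·0.0000 - (-3)·0.0000 - (-1)·0.0000) / (8.3) = -0.6024
  v = (2 - (2)·0.0000 - (-3.9)·0.0000 - (-2)·0.0000) / (9.9) = 0.2020
  w = (-2 - (-2.8)·0.0000 - (-4)·0.0000 - (0.6)·0.0000) / (9.4) = -0.2128
  t = (-8 - (-2)·0.0000 - (2.4)·0.0000 - (-1.2)·0.0000) / (9.6) = -0.8333
Iteration 2:
  u = (-5 - (-0.3)·0.2020 - (-3)·-0.2128 - (-1)·-0.8333) / (8.3) = -0.7724
  v = (2 - (2)·-0.6024 - (-3.9)·-0.2128 - (-2)·-0.8333) / (9.9) = 0.0715
  w = (-2 - (-2.8)·-0.6024 - (-4)·0.2020 - (0.6)·-0.8333) / (9.4) = -0.2531
  t = (-8 - (-2)·-0.6024 - (2.4)·0.2020 - (-1.2)·-0.2128) / (9.6) = -1.0359
Residual b − A·x = (-0.3628, -0.2219, -0.8760, -0.0755); ∞-norm = 0.8760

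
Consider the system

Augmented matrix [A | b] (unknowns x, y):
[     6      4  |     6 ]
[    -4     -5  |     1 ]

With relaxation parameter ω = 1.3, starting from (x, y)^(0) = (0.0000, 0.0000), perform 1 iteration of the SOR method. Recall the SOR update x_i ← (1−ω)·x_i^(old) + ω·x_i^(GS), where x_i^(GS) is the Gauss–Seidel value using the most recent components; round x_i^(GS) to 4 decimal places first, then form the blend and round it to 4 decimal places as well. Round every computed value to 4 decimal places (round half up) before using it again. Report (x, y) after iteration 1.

Iteration 1:
  x: GS value = (6 - (4)·0.0000) / (6) = 1.0000;  x ← (1−ω)·0.0000 + ω·1.0000 = 1.3000
  y: GS value = (1 - (-4)·1.3000) / (-5) = -1.2400;  y ← (1−ω)·0.0000 + ω·-1.2400 = -1.6120

(1.3000, -1.6120)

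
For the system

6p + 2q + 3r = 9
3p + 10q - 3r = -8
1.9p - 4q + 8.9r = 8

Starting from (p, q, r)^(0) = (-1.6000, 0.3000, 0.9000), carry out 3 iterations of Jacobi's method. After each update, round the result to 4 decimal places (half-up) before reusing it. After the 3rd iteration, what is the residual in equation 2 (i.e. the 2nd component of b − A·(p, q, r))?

-2.4368

Iteration 1:
  p = (9 - (2)·0.3000 - (3)·0.9000) / (6) = 0.9500
  q = (-8 - (3)·-1.6000 - (-3)·0.9000) / (10) = -0.0500
  r = (8 - (1.9)·-1.6000 - (-4)·0.3000) / (8.9) = 1.3753
Iteration 2:
  p = (9 - (2)·-0.0500 - (3)·1.3753) / (6) = 0.8290
  q = (-8 - (3)·0.9500 - (-3)·1.3753) / (10) = -0.6724
  r = (8 - (1.9)·0.9500 - (-4)·-0.0500) / (8.9) = 0.6736
Iteration 3:
  p = (9 - (2)·-0.6724 - (3)·0.6736) / (6) = 1.3873
  q = (-8 - (3)·0.8290 - (-3)·0.6736) / (10) = -0.8466
  r = (8 - (1.9)·0.8290 - (-4)·-0.6724) / (8.9) = 0.4197
Residual b − A·x = (1.1103, -2.4368, -1.7576)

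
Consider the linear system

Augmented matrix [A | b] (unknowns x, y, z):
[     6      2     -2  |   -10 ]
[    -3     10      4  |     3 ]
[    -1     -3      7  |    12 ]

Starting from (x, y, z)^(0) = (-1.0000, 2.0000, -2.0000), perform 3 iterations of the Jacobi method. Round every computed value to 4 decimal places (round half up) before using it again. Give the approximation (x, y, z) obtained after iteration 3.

(-0.6000, -0.6886, 0.8803)

Iteration 1:
  x = (-10 - (2)·2.0000 - (-2)·-2.0000) / (6) = -3.0000
  y = (3 - (-3)·-1.0000 - (4)·-2.0000) / (10) = 0.8000
  z = (12 - (-1)·-1.0000 - (-3)·2.0000) / (7) = 2.4286
Iteration 2:
  x = (-10 - (2)·0.8000 - (-2)·2.4286) / (6) = -1.1238
  y = (3 - (-3)·-3.0000 - (4)·2.4286) / (10) = -1.5714
  z = (12 - (-1)·-3.0000 - (-3)·0.8000) / (7) = 1.6286
Iteration 3:
  x = (-10 - (2)·-1.5714 - (-2)·1.6286) / (6) = -0.6000
  y = (3 - (-3)·-1.1238 - (4)·1.6286) / (10) = -0.6886
  z = (12 - (-1)·-1.1238 - (-3)·-1.5714) / (7) = 0.8803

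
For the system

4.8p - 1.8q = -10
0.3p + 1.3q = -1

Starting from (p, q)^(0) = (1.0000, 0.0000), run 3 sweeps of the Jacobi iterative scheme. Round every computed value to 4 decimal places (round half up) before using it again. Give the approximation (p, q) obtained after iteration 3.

(-2.1915, -0.2019)

Iteration 1:
  p = (-10 - (-1.8)·0.0000) / (4.8) = -2.0833
  q = (-1 - (0.3)·1.0000) / (1.3) = -1.0000
Iteration 2:
  p = (-10 - (-1.8)·-1.0000) / (4.8) = -2.4583
  q = (-1 - (0.3)·-2.0833) / (1.3) = -0.2885
Iteration 3:
  p = (-10 - (-1.8)·-0.2885) / (4.8) = -2.1915
  q = (-1 - (0.3)·-2.4583) / (1.3) = -0.2019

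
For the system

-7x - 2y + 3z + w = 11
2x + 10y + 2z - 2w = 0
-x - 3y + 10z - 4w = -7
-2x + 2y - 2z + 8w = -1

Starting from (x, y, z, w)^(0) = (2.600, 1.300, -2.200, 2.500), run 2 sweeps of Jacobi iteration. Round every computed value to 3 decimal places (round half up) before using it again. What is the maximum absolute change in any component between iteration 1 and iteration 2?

1.917

Iteration 1:
  x = (11 - (-2)·1.300 - (3)·-2.200 - (1)·2.500) / (-7) = -2.529
  y = (0 - (2)·2.600 - (2)·-2.200 - (-2)·2.500) / (10) = 0.420
  z = (-7 - (-1)·2.600 - (-3)·1.300 - (-4)·2.500) / (10) = 0.950
  w = (-1 - (-2)·2.600 - (2)·1.300 - (-2)·-2.200) / (8) = -0.350
Iteration 2:
  x = (11 - (-2)·0.420 - (3)·0.950 - (1)·-0.350) / (-7) = -1.334
  y = (0 - (2)·-2.529 - (2)·0.950 - (-2)·-0.350) / (10) = 0.246
  z = (-7 - (-1)·-2.529 - (-3)·0.420 - (-4)·-0.350) / (10) = -0.967
  w = (-1 - (-2)·-2.529 - (2)·0.420 - (-2)·0.950) / (8) = -0.625
Change: (1.195, -0.174, -1.917, -0.275) → max |·| = 1.917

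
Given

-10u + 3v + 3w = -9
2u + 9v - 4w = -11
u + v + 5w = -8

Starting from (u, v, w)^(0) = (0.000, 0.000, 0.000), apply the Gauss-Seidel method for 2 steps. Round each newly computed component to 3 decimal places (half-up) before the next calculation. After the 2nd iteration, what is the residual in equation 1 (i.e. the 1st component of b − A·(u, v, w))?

Iteration 1:
  u = (-9 - (3)·0.000 - (3)·0.000) / (-10) = 0.900
  v = (-11 - (2)·0.900 - (-4)·0.000) / (9) = -1.422
  w = (-8 - (1)·0.900 - (1)·-1.422) / (5) = -1.496
Iteration 2:
  u = (-9 - (3)·-1.422 - (3)·-1.496) / (-10) = 0.025
  v = (-11 - (2)·0.025 - (-4)·-1.496) / (9) = -1.893
  w = (-8 - (1)·0.025 - (1)·-1.893) / (5) = -1.226
Residual b − A·x = (0.607, 1.083, -0.002)

0.607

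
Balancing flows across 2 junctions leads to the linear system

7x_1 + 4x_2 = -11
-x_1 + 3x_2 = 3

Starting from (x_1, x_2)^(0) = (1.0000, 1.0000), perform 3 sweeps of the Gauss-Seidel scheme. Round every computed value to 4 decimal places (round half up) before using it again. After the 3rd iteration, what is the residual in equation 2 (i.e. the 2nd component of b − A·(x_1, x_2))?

0.0001

Iteration 1:
  x_1 = (-11 - (4)·1.0000) / (7) = -2.1429
  x_2 = (3 - (-1)·-2.1429) / (3) = 0.2857
Iteration 2:
  x_1 = (-11 - (4)·0.2857) / (7) = -1.7347
  x_2 = (3 - (-1)·-1.7347) / (3) = 0.4218
Iteration 3:
  x_1 = (-11 - (4)·0.4218) / (7) = -1.8125
  x_2 = (3 - (-1)·-1.8125) / (3) = 0.3958
Residual b − A·x = (0.1043, 0.0001)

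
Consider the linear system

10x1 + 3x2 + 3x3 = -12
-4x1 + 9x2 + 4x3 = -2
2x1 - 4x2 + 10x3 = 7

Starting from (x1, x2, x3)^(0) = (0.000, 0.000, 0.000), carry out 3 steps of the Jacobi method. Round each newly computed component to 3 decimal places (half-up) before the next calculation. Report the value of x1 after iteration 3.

-1.135

Iteration 1:
  x1 = (-12 - (3)·0.000 - (3)·0.000) / (10) = -1.200
  x2 = (-2 - (-4)·0.000 - (4)·0.000) / (9) = -0.222
  x3 = (7 - (2)·0.000 - (-4)·0.000) / (10) = 0.700
Iteration 2:
  x1 = (-12 - (3)·-0.222 - (3)·0.700) / (10) = -1.343
  x2 = (-2 - (-4)·-1.200 - (4)·0.700) / (9) = -1.067
  x3 = (7 - (2)·-1.200 - (-4)·-0.222) / (10) = 0.851
Iteration 3:
  x1 = (-12 - (3)·-1.067 - (3)·0.851) / (10) = -1.135
  x2 = (-2 - (-4)·-1.343 - (4)·0.851) / (9) = -1.197
  x3 = (7 - (2)·-1.343 - (-4)·-1.067) / (10) = 0.542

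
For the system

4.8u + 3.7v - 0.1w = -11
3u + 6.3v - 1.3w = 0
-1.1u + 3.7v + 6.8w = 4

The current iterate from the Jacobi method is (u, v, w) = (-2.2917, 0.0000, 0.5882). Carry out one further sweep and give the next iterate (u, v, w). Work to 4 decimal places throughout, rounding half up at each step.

One sweep:
  u = (-11 - (3.7)·0.0000 - (-0.1)·0.5882) / (4.8) = -2.2794
  v = (0 - (3)·-2.2917 - (-1.3)·0.5882) / (6.3) = 1.2127
  w = (4 - (-1.1)·-2.2917 - (3.7)·0.0000) / (6.8) = 0.2175

(-2.2794, 1.2127, 0.2175)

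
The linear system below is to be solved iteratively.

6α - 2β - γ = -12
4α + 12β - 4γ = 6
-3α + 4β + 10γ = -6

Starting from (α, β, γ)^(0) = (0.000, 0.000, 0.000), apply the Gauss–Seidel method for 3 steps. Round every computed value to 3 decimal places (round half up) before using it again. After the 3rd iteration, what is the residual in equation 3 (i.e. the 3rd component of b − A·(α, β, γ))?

Iteration 1:
  α = (-12 - (-2)·0.000 - (-1)·0.000) / (6) = -2.000
  β = (6 - (4)·-2.000 - (-4)·0.000) / (12) = 1.167
  γ = (-6 - (-3)·-2.000 - (4)·1.167) / (10) = -1.667
Iteration 2:
  α = (-12 - (-2)·1.167 - (-1)·-1.667) / (6) = -1.889
  β = (6 - (4)·-1.889 - (-4)·-1.667) / (12) = 0.574
  γ = (-6 - (-3)·-1.889 - (4)·0.574) / (10) = -1.396
Iteration 3:
  α = (-12 - (-2)·0.574 - (-1)·-1.396) / (6) = -2.041
  β = (6 - (4)·-2.041 - (-4)·-1.396) / (12) = 0.715
  γ = (-6 - (-3)·-2.041 - (4)·0.715) / (10) = -1.498
Residual b − A·x = (0.178, -0.408, -0.003)

-0.003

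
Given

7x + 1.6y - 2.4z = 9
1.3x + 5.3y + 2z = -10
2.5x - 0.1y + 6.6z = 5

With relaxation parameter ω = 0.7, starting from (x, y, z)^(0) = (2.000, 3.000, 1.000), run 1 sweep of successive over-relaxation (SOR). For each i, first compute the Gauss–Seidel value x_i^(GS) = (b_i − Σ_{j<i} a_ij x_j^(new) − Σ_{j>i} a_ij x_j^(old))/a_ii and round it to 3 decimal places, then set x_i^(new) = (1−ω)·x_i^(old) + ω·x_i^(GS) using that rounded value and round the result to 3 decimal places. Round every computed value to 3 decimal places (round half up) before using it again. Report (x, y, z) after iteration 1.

Iteration 1:
  x: GS value = (9 - (1.6)·3.000 - (-2.4)·1.000) / (7) = 0.943;  x ← (1−ω)·2.000 + ω·0.943 = 1.260
  y: GS value = (-10 - (1.3)·1.260 - (2)·1.000) / (5.3) = -2.573;  y ← (1−ω)·3.000 + ω·-2.573 = -0.901
  z: GS value = (5 - (2.5)·1.260 - (-0.1)·-0.901) / (6.6) = 0.267;  z ← (1−ω)·1.000 + ω·0.267 = 0.487

(1.260, -0.901, 0.487)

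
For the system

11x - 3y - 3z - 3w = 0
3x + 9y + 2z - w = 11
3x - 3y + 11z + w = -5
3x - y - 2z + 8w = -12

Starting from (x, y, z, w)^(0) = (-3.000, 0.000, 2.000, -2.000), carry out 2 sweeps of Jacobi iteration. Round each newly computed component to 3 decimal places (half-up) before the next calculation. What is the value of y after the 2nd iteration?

Iteration 1:
  x = (0 - (-3)·0.000 - (-3)·2.000 - (-3)·-2.000) / (11) = 0.000
  y = (11 - (3)·-3.000 - (2)·2.000 - (-1)·-2.000) / (9) = 1.556
  z = (-5 - (3)·-3.000 - (-3)·0.000 - (1)·-2.000) / (11) = 0.545
  w = (-12 - (3)·-3.000 - (-1)·0.000 - (-2)·2.000) / (8) = 0.125
Iteration 2:
  x = (0 - (-3)·1.556 - (-3)·0.545 - (-3)·0.125) / (11) = 0.607
  y = (11 - (3)·0.000 - (2)·0.545 - (-1)·0.125) / (9) = 1.115
  z = (-5 - (3)·0.000 - (-3)·1.556 - (1)·0.125) / (11) = -0.042
  w = (-12 - (3)·0.000 - (-1)·1.556 - (-2)·0.545) / (8) = -1.169

1.115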